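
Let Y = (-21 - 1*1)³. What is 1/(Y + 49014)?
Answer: 1/38366 ≈ 2.6065e-5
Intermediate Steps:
Y = -10648 (Y = (-21 - 1)³ = (-22)³ = -10648)
1/(Y + 49014) = 1/(-10648 + 49014) = 1/38366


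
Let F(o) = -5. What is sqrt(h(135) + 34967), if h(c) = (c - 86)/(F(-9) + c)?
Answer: sqrt(590948670)/130 ≈ 187.00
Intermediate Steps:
h(c) = (-86 + c)/(-5 + c) (h(c) = (c - 86)/(-5 + c) = (-86 + c)/(-5 + c))
sqrt(h(135) + 34967) = sqrt((-86 + 135)/(-5 + 135) + 34967) = sqrt(49/130 + 34967) = sqrt(4545759/130) = sqrt(590948670)/130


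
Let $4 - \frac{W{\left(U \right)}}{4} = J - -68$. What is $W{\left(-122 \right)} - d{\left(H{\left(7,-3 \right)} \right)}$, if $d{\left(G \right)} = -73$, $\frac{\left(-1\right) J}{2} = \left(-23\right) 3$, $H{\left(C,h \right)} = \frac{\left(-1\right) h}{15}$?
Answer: $-735$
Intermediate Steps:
$H{\left(C,h \right)} = - \frac{h}{15}$ ($H{\left(C,h \right)} = - h \frac{1}{15} = - \frac{h}{15}$)
$J = 138$ ($J = - 2 \left(\left(-23\right) 3\right) = \left(-2\right) \left(-69\right) = 138$)
$W{\left(U \right)} = -808$ ($W{\left(U \right)} = 16 - 4 \left(138 - -68\right) = 16 - 4 \left(138 + 68\right) = 16 - 824 = -808$)
$W{\left(-122 \right)} - d{\left(H{\left(7,-3 \right)} \right)} = -808 - -73 = -808 + 73 = -735$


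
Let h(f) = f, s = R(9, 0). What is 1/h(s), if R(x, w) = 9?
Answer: ⅑ ≈ 0.11111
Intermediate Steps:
s = 9
1/h(s) = 1/9 = ⅑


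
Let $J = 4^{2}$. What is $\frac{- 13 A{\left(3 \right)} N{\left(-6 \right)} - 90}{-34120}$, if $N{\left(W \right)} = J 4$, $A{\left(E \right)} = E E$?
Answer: $\frac{3789}{17060} \approx 0.2221$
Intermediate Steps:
$A{\left(E \right)} = E^{2}$
$J = 16$
$N{\left(W \right)} = 64$ ($N{\left(W \right)} = 16 \cdot 4 = 64$)
$\frac{- 13 A{\left(3 \right)} N{\left(-6 \right)} - 90}{-34120} = \frac{- 13 \cdot 3^{2} \cdot 64 - 90}{-34120} = \left(\left(-13\right) 9 \cdot 64 - 90\right) \left(- \frac{1}{34120}\right) = \left(\left(-117\right) 64 - 90\right) \left(- \frac{1}{34120}\right) = \left(-7488 - 90\right) \left(- \frac{1}{34120}\right) = \left(-7578\right) \left(- \frac{1}{34120}\right) = \frac{3789}{17060}$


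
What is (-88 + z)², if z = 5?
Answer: 6889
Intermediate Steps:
(-88 + z)² = (-88 + 5)² = (-83)² = 6889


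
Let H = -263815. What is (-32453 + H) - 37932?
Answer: -334200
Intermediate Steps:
(-32453 + H) - 37932 = (-32453 - 263815) - 37932 = -296268 - 37932 = -334200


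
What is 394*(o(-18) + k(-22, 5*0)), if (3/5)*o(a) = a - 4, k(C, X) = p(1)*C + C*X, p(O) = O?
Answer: -69344/3 ≈ -23115.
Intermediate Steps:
k(C, X) = C + C*X (k(C, X) = 1*C + C*X = C + C*X)
o(a) = -20/3 + 5*a/3 (o(a) = 5*(a - 4)/3 = 5*(-4 + a)/3 = -20/3 + 5*a/3)
394*(o(-18) + k(-22, 5*0)) = 394*((-20/3 + (5/3)*(-18)) - 22*(1 + 5*0)) = 394*((-20/3 - 30) - 22*(1 + 0)) = 394*(-110/3 - 22*1) = 394*(-110/3 - 22) = 394*(-176/3) = -69344/3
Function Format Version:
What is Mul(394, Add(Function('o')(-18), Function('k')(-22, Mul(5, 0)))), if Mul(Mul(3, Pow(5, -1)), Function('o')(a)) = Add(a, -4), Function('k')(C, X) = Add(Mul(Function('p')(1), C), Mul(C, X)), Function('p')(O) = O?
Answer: Rational(-69344, 3) ≈ -23115.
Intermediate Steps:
Function('k')(C, X) = Add(C, Mul(C, X)) (Function('k')(C, X) = Add(Mul(1, C), Mul(C, X)) = Add(C, Mul(C, X)))
Function('o')(a) = Add(Rational(-20, 3), Mul(Rational(5, 3), a)) (Function('o')(a) = Mul(Rational(5, 3), Add(a, -4)) = Mul(Rational(5, 3), Add(-4, a)) = Add(Rational(-20, 3), Mul(Rational(5, 3), a)))
Mul(394, Add(Function('o')(-18), Function('k')(-22, Mul(5, 0)))) = Mul(394, Add(Add(Rational(-20, 3), Mul(Rational(5, 3), -18)), Mul(-22, Add(1, Mul(5, 0))))) = Mul(394, Add(Add(Rational(-20, 3), -30), Mul(-22, Add(1, 0)))) = Mul(394, Add(Rational(-110, 3), Mul(-22, 1))) = Mul(394, Add(Rational(-110, 3), -22)) = Mul(394, Rational(-176, 3)) = Rational(-69344, 3)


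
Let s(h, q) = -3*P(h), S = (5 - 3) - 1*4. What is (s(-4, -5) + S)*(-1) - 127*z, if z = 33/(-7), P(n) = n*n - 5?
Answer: 4436/7 ≈ 633.71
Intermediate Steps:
P(n) = -5 + n**2 (P(n) = n**2 - 5 = -5 + n**2)
S = -2 (S = 2 - 4 = -2)
s(h, q) = 15 - 3*h**2 (s(h, q) = -3*(-5 + h**2) = 15 - 3*h**2)
z = -33/7 (z = 33*(-1/7) = -33/7 ≈ -4.7143)
(s(-4, -5) + S)*(-1) - 127*z = ((15 - 3*(-4)**2) - 2)*(-1) - 127*(-33/7) = ((15 - 3*16) - 2)*(-1) + 4191/7 = ((15 - 48) - 2)*(-1) + 4191/7 = (-33 - 2)*(-1) + 4191/7 = -35*(-1) + 4191/7 = 35 + 4191/7 = 4436/7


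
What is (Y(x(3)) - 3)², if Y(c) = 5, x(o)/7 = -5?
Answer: 4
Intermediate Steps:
x(o) = -35 (x(o) = 7*(-5) = -35)
(Y(x(3)) - 3)² = (5 - 3)² = 2² = 4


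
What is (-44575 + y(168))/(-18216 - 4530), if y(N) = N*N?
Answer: 16351/22746 ≈ 0.71885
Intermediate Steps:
y(N) = N**2
(-44575 + y(168))/(-18216 - 4530) = (-44575 + 168**2)/(-18216 - 4530) = (-44575 + 28224)/(-22746) = -16351*(-1/22746) = 16351/22746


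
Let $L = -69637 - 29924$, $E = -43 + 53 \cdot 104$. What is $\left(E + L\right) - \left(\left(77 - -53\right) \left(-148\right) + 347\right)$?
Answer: $-75199$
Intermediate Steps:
$E = 5469$ ($E = -43 + 5512 = 5469$)
$L = -99561$ ($L = -69637 - 29924 = -99561$)
$\left(E + L\right) - \left(\left(77 - -53\right) \left(-148\right) + 347\right) = \left(5469 - 99561\right) - \left(\left(77 - -53\right) \left(-148\right) + 347\right) = -94092 - \left(\left(77 + 53\right) \left(-148\right) + 347\right) = -94092 - \left(130 \left(-148\right) + 347\right) = -94092 - \left(-19240 + 347\right) = -94092 - -18893 = -94092 + 18893 = -75199$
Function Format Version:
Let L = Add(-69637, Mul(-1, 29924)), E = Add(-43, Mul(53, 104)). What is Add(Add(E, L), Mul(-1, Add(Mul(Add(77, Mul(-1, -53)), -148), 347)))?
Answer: -75199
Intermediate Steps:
E = 5469 (E = Add(-43, 5512) = 5469)
L = -99561 (L = Add(-69637, -29924) = -99561)
Add(Add(E, L), Mul(-1, Add(Mul(Add(77, Mul(-1, -53)), -148), 347))) = Add(Add(5469, -99561), Mul(-1, Add(Mul(Add(77, Mul(-1, -53)), -148), 347))) = Add(-94092, Mul(-1, Add(Mul(Add(77, 53), -148), 347))) = Add(-94092, Mul(-1, Add(Mul(130, -148), 347))) = Add(-94092, Mul(-1, Add(-19240, 347))) = Add(-94092, Mul(-1, -18893)) = Add(-94092, 18893) = -75199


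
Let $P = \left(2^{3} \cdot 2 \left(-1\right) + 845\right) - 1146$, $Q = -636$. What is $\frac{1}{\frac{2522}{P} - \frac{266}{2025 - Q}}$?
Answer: $- \frac{843537}{6795364} \approx -0.12413$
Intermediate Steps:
$P = -317$ ($P = \left(8 \cdot 2 \left(-1\right) + 845\right) - 1146 = \left(16 \left(-1\right) + 845\right) - 1146 = \left(-16 + 845\right) - 1146 = 829 - 1146 = -317$)
$\frac{1}{\frac{2522}{P} - \frac{266}{2025 - Q}} = \frac{1}{\frac{2522}{-317} - \frac{266}{2025 - -636}} = \frac{1}{2522 \left(- \frac{1}{317}\right) - \frac{266}{2025 + 636}} = \frac{1}{- \frac{2522}{317} - \frac{266}{2661}} = \frac{1}{- \frac{6795364}{843537}} = - \frac{843537}{6795364}$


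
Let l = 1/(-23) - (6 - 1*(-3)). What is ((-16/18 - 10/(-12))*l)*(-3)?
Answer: -104/69 ≈ -1.5072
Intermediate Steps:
l = -208/23 (l = -1/23 - (6 + 3) = -1/23 - 1*9 = -1/23 - 9 = -208/23 ≈ -9.0435)
((-16/18 - 10/(-12))*l)*(-3) = ((-16/18 - 10/(-12))*(-208/23))*(-3) = ((-16*1/18 - 10*(-1/12))*(-208/23))*(-3) = ((-8/9 + 5/6)*(-208/23))*(-3) = -1/18*(-208/23)*(-3) = (104/207)*(-3) = -104/69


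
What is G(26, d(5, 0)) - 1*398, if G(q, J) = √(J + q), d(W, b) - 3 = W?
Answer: -398 + √34 ≈ -392.17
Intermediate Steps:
d(W, b) = 3 + W
G(26, d(5, 0)) - 1*398 = √((3 + 5) + 26) - 1*398 = √(8 + 26) - 398 = √34 - 398 = -398 + √34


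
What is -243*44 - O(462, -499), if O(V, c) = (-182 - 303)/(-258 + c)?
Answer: -8094329/757 ≈ -10693.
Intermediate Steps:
O(V, c) = -485/(-258 + c)
-243*44 - O(462, -499) = -243*44 - (-485)/(-258 - 499) = -10692 - (-485)/(-757) = -10692 - (-485)*(-1)/757 = -10692 - 1*485/757 = -10692 - 485/757 = -8094329/757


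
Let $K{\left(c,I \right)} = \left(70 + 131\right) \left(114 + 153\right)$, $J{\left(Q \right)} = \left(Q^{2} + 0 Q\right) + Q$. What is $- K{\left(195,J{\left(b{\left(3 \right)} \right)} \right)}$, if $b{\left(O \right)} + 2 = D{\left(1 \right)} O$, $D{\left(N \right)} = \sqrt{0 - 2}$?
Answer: $-53667$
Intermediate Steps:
$D{\left(N \right)} = i \sqrt{2}$ ($D{\left(N \right)} = \sqrt{-2} = i \sqrt{2}$)
$b{\left(O \right)} = -2 + i O \sqrt{2}$ ($b{\left(O \right)} = -2 + i \sqrt{2} O = -2 + i O \sqrt{2}$)
$J{\left(Q \right)} = Q + Q^{2}$ ($J{\left(Q \right)} = \left(Q^{2} + 0\right) + Q = Q^{2} + Q = Q + Q^{2}$)
$K{\left(c,I \right)} = 53667$ ($K{\left(c,I \right)} = 201 \cdot 267 = 53667$)
$- K{\left(195,J{\left(b{\left(3 \right)} \right)} \right)} = \left(-1\right) 53667 = -53667$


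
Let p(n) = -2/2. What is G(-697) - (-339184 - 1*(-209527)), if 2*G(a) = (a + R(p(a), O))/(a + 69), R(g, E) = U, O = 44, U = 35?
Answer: 81424927/628 ≈ 1.2966e+5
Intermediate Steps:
p(n) = -1 (p(n) = -2*1/2 = -1)
R(g, E) = 35
G(a) = (35 + a)/(2*(69 + a)) (G(a) = ((a + 35)/(a + 69))/2 = ((35 + a)/(69 + a))/2 = (35 + a)/(2*(69 + a)))
G(-697) - (-339184 - 1*(-209527)) = (35 - 697)/(2*(69 - 697)) - (-339184 - 1*(-209527)) = (1/2)*(-662)/(-628) - (-339184 + 209527) = (1/2)*(-1/628)*(-662) - 1*(-129657) = 331/628 + 129657 = 81424927/628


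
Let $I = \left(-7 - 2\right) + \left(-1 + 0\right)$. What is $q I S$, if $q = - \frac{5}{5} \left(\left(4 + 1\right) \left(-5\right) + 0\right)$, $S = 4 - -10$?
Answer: $-3500$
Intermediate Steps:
$S = 14$ ($S = 4 + 10 = 14$)
$I = -10$ ($I = -9 - 1 = -10$)
$q = 25$ ($q = \left(-5\right) \frac{1}{5} \left(5 \left(-5\right) + 0\right) = - (-25 + 0) = \left(-1\right) \left(-25\right) = 25$)
$q I S = 25 \left(-10\right) 14 = \left(-250\right) 14 = -3500$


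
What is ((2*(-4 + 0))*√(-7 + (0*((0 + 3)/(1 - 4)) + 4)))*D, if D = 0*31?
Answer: 0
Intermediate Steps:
D = 0
((2*(-4 + 0))*√(-7 + (0*((0 + 3)/(1 - 4)) + 4)))*D = ((2*(-4 + 0))*√(-7 + (0*((0 + 3)/(1 - 4)) + 4)))*0 = ((2*(-4))*√(-7 + (0*(3/(-3)) + 4)))*0 = -8*√(-7 + (0*(3*(-⅓)) + 4))*0 = -8*√(-7 + (0*(-1) + 4))*0 = -8*√(-7 + (0 + 4))*0 = -8*√(-7 + 4)*0 = -8*I*√3*0 = 0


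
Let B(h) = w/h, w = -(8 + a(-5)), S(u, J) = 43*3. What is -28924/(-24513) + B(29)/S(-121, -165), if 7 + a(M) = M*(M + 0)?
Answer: 35855782/30567711 ≈ 1.1730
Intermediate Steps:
S(u, J) = 129
a(M) = -7 + M² (a(M) = -7 + M*(M + 0) = -7 + M*M = -7 + M²)
w = -26 (w = -(8 + (-7 + (-5)²)) = -(8 + (-7 + 25)) = -(8 + 18) = -1*26 = -26)
B(h) = -26/h
-28924/(-24513) + B(29)/S(-121, -165) = -28924/(-24513) - 26/29/129 = -28924*(-1/24513) - 26*1/29*(1/129) = 28924/24513 - 26/29*1/129 = 28924/24513 - 26/3741 = 35855782/30567711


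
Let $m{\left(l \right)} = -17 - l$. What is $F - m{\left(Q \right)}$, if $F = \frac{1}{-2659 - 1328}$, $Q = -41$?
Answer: $- \frac{95689}{3987} \approx -24.0$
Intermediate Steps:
$F = - \frac{1}{3987}$ ($F = \frac{1}{-3987} = - \frac{1}{3987} \approx -0.00025081$)
$F - m{\left(Q \right)} = - \frac{1}{3987} - \left(-17 - -41\right) = - \frac{1}{3987} - \left(-17 + 41\right) = - \frac{1}{3987} - 24 = - \frac{95689}{3987}$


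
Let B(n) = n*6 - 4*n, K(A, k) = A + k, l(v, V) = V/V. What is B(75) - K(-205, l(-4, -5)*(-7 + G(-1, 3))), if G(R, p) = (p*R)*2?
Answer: 368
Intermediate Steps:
l(v, V) = 1
G(R, p) = 2*R*p (G(R, p) = (R*p)*2 = 2*R*p)
B(n) = 2*n (B(n) = 6*n - 4*n = 2*n)
B(75) - K(-205, l(-4, -5)*(-7 + G(-1, 3))) = 2*75 - (-205 + 1*(-7 + 2*(-1)*3)) = 150 - (-205 + 1*(-7 - 6)) = 150 - (-205 + 1*(-13)) = 150 - (-205 - 13) = 150 - 1*(-218) = 150 + 218 = 368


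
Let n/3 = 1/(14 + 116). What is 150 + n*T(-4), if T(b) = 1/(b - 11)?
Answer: 97499/650 ≈ 150.00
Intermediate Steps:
n = 3/130 (n = 3/(14 + 116) = 3/130 ≈ 0.023077)
T(b) = 1/(-11 + b)
150 + n*T(-4) = 150 + 3/(130*(-11 - 4)) = 150 + (3/130)/(-15) = 150 + (3/130)*(-1/15) = 150 - 1/650 = 97499/650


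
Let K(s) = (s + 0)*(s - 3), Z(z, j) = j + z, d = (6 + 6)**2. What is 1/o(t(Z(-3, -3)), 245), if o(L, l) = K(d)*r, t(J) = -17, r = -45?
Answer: -1/913680 ≈ -1.0945e-6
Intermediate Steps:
d = 144 (d = 12**2 = 144)
K(s) = s*(-3 + s)
o(L, l) = -913680 (o(L, l) = (144*(-3 + 144))*(-45) = (144*141)*(-45) = 20304*(-45) = -913680)
1/o(t(Z(-3, -3)), 245) = 1/(-913680) = -1/913680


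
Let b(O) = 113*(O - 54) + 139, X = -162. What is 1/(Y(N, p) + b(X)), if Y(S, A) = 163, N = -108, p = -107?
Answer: -1/24106 ≈ -4.1483e-5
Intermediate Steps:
b(O) = -5963 + 113*O (b(O) = 113*(-54 + O) + 139 = (-6102 + 113*O) + 139 = -5963 + 113*O)
1/(Y(N, p) + b(X)) = 1/(163 + (-5963 + 113*(-162))) = 1/(163 + (-5963 - 18306)) = 1/(163 - 24269) = 1/(-24106) = -1/24106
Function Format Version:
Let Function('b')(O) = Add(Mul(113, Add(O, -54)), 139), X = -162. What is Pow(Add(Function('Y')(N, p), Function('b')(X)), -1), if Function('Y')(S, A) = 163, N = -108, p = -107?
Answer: Rational(-1, 24106) ≈ -4.1483e-5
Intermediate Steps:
Function('b')(O) = Add(-5963, Mul(113, O)) (Function('b')(O) = Add(Mul(113, Add(-54, O)), 139) = Add(Add(-6102, Mul(113, O)), 139) = Add(-5963, Mul(113, O)))
Pow(Add(Function('Y')(N, p), Function('b')(X)), -1) = Pow(Add(163, Add(-5963, Mul(113, -162))), -1) = Pow(Add(163, Add(-5963, -18306)), -1) = Pow(Add(163, -24269), -1) = Pow(-24106, -1) = Rational(-1, 24106)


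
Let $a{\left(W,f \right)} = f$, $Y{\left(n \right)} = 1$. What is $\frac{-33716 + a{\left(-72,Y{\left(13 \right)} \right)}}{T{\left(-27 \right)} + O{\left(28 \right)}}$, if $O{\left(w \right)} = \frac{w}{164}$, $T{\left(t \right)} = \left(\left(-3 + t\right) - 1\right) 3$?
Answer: $\frac{125665}{346} \approx 363.19$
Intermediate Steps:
$T{\left(t \right)} = -12 + 3 t$ ($T{\left(t \right)} = \left(-4 + t\right) 3 = -12 + 3 t$)
$O{\left(w \right)} = \frac{w}{164}$ ($O{\left(w \right)} = w \frac{1}{164} = \frac{w}{164}$)
$\frac{-33716 + a{\left(-72,Y{\left(13 \right)} \right)}}{T{\left(-27 \right)} + O{\left(28 \right)}} = \frac{-33716 + 1}{\left(-12 + 3 \left(-27\right)\right) + \frac{1}{164} \cdot 28} = - \frac{33715}{\left(-12 - 81\right) + \frac{7}{41}} = - \frac{33715}{-93 + \frac{7}{41}} = - \frac{33715}{- \frac{3806}{41}} = \left(-33715\right) \left(- \frac{41}{3806}\right) = \frac{125665}{346}$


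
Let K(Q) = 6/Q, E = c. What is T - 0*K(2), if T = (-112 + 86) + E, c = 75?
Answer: 49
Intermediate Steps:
E = 75
T = 49 (T = (-112 + 86) + 75 = -26 + 75 = 49)
T - 0*K(2) = 49 - 0*6/2 = 49 - 0*6*(½) = 49 - 0*3 = 49 - 1*0 = 49 + 0 = 49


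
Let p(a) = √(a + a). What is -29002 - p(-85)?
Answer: -29002 - I*√170 ≈ -29002.0 - 13.038*I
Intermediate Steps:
p(a) = √2*√a (p(a) = √(2*a) = √2*√a)
-29002 - p(-85) = -29002 - √2*√(-85) = -29002 - √2*I*√85 = -29002 - I*√170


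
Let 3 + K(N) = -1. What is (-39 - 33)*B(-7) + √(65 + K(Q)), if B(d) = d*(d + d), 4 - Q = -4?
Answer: -7056 + √61 ≈ -7048.2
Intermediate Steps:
Q = 8 (Q = 4 - 1*(-4) = 4 + 4 = 8)
K(N) = -4 (K(N) = -3 - 1 = -4)
B(d) = 2*d² (B(d) = d*(2*d) = 2*d²)
(-39 - 33)*B(-7) + √(65 + K(Q)) = (-39 - 33)*(2*(-7)²) + √(65 - 4) = -144*49 + √61 = -72*98 + √61 = -7056 + √61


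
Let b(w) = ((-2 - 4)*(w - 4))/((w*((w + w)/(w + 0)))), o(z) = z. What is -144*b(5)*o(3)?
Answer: 1296/5 ≈ 259.20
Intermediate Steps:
b(w) = (24 - 6*w)/(2*w) (b(w) = (-6*(-4 + w))/((w*((2*w)/w))) = (24 - 6*w)/((w*2)) = (24 - 6*w)/((2*w)) = (24 - 6*w)*(1/(2*w)) = (24 - 6*w)/(2*w))
-144*b(5)*o(3) = -144*(-3 + 12/5)*3 = -(-432)*3/5 = -144*(-9/5) = 1296/5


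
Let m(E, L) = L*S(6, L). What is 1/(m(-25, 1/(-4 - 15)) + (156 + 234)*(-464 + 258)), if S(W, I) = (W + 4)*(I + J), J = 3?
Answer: -361/29003300 ≈ -1.2447e-5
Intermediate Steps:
S(W, I) = (3 + I)*(4 + W) (S(W, I) = (W + 4)*(I + 3) = (4 + W)*(3 + I) = (3 + I)*(4 + W))
m(E, L) = L*(30 + 10*L) (m(E, L) = L*(12 + 3*6 + 4*L + L*6) = L*(12 + 18 + 4*L + 6*L) = L*(30 + 10*L))
1/(m(-25, 1/(-4 - 15)) + (156 + 234)*(-464 + 258)) = 1/(10*(3 + 1/(-4 - 15))/(-4 - 15) + (156 + 234)*(-464 + 258)) = 1/(10*(3 + 1/(-19))/(-19) + 390*(-206)) = 1/(10*(-1/19)*(3 - 1/19) - 80340) = 1/(10*(-1/19)*(56/19) - 80340) = 1/(-560/361 - 80340) = 1/(-29003300/361) = -361/29003300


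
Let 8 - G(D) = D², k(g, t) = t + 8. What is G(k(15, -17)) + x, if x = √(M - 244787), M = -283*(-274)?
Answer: -73 + I*√167245 ≈ -73.0 + 408.96*I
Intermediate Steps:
M = 77542
k(g, t) = 8 + t
x = I*√167245 (x = √(77542 - 244787) = √(-167245) = I*√167245 ≈ 408.96*I)
G(D) = 8 - D²
G(k(15, -17)) + x = (8 - (8 - 17)²) + I*√167245 = (8 - 1*(-9)²) + I*√167245 = (8 - 1*81) + I*√167245 = (8 - 81) + I*√167245 = -73 + I*√167245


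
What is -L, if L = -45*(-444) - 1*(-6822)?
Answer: -26802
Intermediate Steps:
L = 26802 (L = 19980 + 6822 = 26802)
-L = -1*26802 = -26802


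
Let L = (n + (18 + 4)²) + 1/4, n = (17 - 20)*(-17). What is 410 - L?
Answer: -501/4 ≈ -125.25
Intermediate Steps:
n = 51 (n = -3*(-17) = 51)
L = 2141/4 (L = (51 + (18 + 4)²) + 1/4 = (51 + 22²) + ¼ = (51 + 484) + ¼ = 535 + ¼ = 2141/4 ≈ 535.25)
410 - L = 410 - 1*2141/4 = 410 - 2141/4 = -501/4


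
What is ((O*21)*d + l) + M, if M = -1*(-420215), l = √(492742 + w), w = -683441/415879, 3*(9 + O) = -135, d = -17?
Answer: 439493 + √85222077214851983/415879 ≈ 4.4020e+5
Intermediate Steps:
O = -54 (O = -9 + (⅓)*(-135) = -9 - 45 = -54)
w = -683441/415879 (w = -683441*1/415879 = -683441/415879 ≈ -1.6434)
l = √85222077214851983/415879 (l = √(492742 - 683441/415879) = √(204920366777/415879) = √85222077214851983/415879 ≈ 701.96)
M = 420215
((O*21)*d + l) + M = (-54*21*(-17) + √85222077214851983/415879) + 420215 = (-1134*(-17) + √85222077214851983/415879) + 420215 = (19278 + √85222077214851983/415879) + 420215 = 439493 + √85222077214851983/415879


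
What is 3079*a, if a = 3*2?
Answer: 18474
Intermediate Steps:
a = 6
3079*a = 3079*6 = 18474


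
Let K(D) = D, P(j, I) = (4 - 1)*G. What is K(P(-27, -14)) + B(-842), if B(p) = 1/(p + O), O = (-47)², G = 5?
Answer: 20506/1367 ≈ 15.001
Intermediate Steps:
P(j, I) = 15 (P(j, I) = (4 - 1)*5 = 3*5 = 15)
O = 2209
B(p) = 1/(2209 + p) (B(p) = 1/(p + 2209) = 1/(2209 + p))
K(P(-27, -14)) + B(-842) = 15 + 1/(2209 - 842) = 15 + 1/1367 = 20506/1367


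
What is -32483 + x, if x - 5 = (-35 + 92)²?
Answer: -29229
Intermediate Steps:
x = 3254 (x = 5 + (-35 + 92)² = 5 + 57² = 5 + 3249 = 3254)
-32483 + x = -32483 + 3254 = -29229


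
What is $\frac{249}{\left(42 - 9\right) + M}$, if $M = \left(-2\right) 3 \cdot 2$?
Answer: $\frac{83}{7} \approx 11.857$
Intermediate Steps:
$M = -12$ ($M = \left(-6\right) 2 = -12$)
$\frac{249}{\left(42 - 9\right) + M} = \frac{249}{\left(42 - 9\right) - 12} = \frac{249}{33 - 12} = \frac{249}{21} = 249 \cdot \frac{1}{21} = \frac{83}{7}$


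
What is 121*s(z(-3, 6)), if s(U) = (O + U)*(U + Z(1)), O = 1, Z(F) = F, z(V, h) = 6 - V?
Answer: 12100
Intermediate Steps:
s(U) = (1 + U)² (s(U) = (1 + U)*(U + 1) = (1 + U)*(1 + U) = (1 + U)²)
121*s(z(-3, 6)) = 121*(1 + (6 - 1*(-3))² + 2*(6 - 1*(-3))) = 121*(1 + (6 + 3)² + 2*(6 + 3)) = 121*(1 + 9² + 2*9) = 121*(1 + 81 + 18) = 121*100 = 12100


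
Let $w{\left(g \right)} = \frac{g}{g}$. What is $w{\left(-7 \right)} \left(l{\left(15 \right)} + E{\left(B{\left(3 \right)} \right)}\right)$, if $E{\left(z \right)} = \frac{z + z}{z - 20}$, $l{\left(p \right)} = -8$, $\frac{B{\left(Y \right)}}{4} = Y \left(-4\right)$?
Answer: $- \frac{112}{17} \approx -6.5882$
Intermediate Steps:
$w{\left(g \right)} = 1$
$B{\left(Y \right)} = - 16 Y$ ($B{\left(Y \right)} = 4 Y \left(-4\right) = 4 \left(- 4 Y\right) = - 16 Y$)
$E{\left(z \right)} = \frac{2 z}{-20 + z}$
$w{\left(-7 \right)} \left(l{\left(15 \right)} + E{\left(B{\left(3 \right)} \right)}\right) = 1 \left(-8 + \frac{2 \left(\left(-16\right) 3\right)}{-20 - 48}\right) = 1 \left(-8 + 2 \left(-48\right) \frac{1}{-20 - 48}\right) = 1 \left(-8 + 2 \left(-48\right) \frac{1}{-68}\right) = 1 \left(-8 + 2 \left(-48\right) \left(- \frac{1}{68}\right)\right) = 1 \left(-8 + \frac{24}{17}\right) = 1 \left(- \frac{112}{17}\right) = - \frac{112}{17}$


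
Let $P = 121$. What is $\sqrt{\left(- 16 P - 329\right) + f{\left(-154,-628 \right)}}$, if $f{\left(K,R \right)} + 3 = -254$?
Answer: $i \sqrt{2522} \approx 50.22 i$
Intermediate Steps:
$f{\left(K,R \right)} = -257$ ($f{\left(K,R \right)} = -3 - 254 = -257$)
$\sqrt{\left(- 16 P - 329\right) + f{\left(-154,-628 \right)}} = \sqrt{\left(\left(-16\right) 121 - 329\right) - 257} = \sqrt{\left(-1936 - 329\right) - 257} = \sqrt{-2265 - 257} = \sqrt{-2522} = i \sqrt{2522}$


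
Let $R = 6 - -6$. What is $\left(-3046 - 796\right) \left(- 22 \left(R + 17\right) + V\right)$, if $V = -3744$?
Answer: $16835644$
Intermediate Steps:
$R = 12$ ($R = 6 + 6 = 12$)
$\left(-3046 - 796\right) \left(- 22 \left(R + 17\right) + V\right) = \left(-3046 - 796\right) \left(- 22 \left(12 + 17\right) - 3744\right) = - 3842 \left(\left(-22\right) 29 - 3744\right) = - 3842 \left(-638 - 3744\right) = \left(-3842\right) \left(-4382\right) = 16835644$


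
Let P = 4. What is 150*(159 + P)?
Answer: 24450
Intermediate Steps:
150*(159 + P) = 150*(159 + 4) = 150*163 = 24450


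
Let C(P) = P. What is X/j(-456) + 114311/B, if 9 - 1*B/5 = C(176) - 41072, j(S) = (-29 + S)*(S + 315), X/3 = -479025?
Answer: -19073373776/932429475 ≈ -20.456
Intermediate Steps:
X = -1437075 (X = 3*(-479025) = -1437075)
j(S) = (-29 + S)*(315 + S)
B = 204525 (B = 45 - 5*(176 - 41072) = 45 - 5*(-40896) = 45 + 204480 = 204525)
X/j(-456) + 114311/B = -1437075/(-9135 + (-456)² + 286*(-456)) + 114311/204525 = -1437075/(-9135 + 207936 - 130416) + 114311*(1/204525) = -1437075/68385 + 114311/204525 = -1437075*1/68385 + 114311/204525 = -95805/4559 + 114311/204525 = -19073373776/932429475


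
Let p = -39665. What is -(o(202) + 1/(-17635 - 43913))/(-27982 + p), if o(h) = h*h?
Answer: 2511404591/4163537556 ≈ 0.60319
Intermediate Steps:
o(h) = h²
-(o(202) + 1/(-17635 - 43913))/(-27982 + p) = -(202² + 1/(-17635 - 43913))/(-27982 - 39665) = -(40804 + 1/(-61548))/(-67647) = -(40804 - 1/61548)*(-1)/67647 = -2511404591*(-1)/(61548*67647) = -1*(-2511404591/4163537556) = 2511404591/4163537556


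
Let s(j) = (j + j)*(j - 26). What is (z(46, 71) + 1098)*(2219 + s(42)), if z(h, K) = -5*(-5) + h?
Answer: 4165147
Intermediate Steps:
z(h, K) = 25 + h
s(j) = 2*j*(-26 + j) (s(j) = (2*j)*(-26 + j) = 2*j*(-26 + j))
(z(46, 71) + 1098)*(2219 + s(42)) = ((25 + 46) + 1098)*(2219 + 2*42*(-26 + 42)) = (71 + 1098)*(2219 + 2*42*16) = 1169*(2219 + 1344) = 1169*3563 = 4165147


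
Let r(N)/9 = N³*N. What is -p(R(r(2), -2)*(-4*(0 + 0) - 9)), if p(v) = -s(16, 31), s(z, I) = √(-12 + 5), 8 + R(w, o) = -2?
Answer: I*√7 ≈ 2.6458*I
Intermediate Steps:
r(N) = 9*N⁴ (r(N) = 9*(N³*N) = 9*N⁴)
R(w, o) = -10 (R(w, o) = -8 - 2 = -10)
s(z, I) = I*√7 (s(z, I) = √(-7) = I*√7)
p(v) = -I*√7
-p(R(r(2), -2)*(-4*(0 + 0) - 9)) = -(-1)*I*√7 = I*√7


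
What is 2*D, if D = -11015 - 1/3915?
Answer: -86247452/3915 ≈ -22030.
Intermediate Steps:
D = -43123726/3915 (D = -11015 - 1*1/3915 = -11015 - 1/3915 = -43123726/3915 ≈ -11015.)
2*D = 2*(-43123726/3915) = -86247452/3915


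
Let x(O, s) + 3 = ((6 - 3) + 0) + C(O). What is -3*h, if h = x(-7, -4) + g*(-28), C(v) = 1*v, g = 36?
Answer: 3045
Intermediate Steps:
C(v) = v
x(O, s) = O (x(O, s) = -3 + (((6 - 3) + 0) + O) = -3 + ((3 + 0) + O) = -3 + (3 + O) = O)
h = -1015 (h = -7 + 36*(-28) = -7 - 1008 = -1015)
-3*h = -3*(-1015) = 3045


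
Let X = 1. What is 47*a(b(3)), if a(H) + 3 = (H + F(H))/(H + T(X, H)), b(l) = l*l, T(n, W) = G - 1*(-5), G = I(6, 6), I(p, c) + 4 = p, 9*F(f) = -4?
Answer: -16685/144 ≈ -115.87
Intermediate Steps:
F(f) = -4/9 (F(f) = (⅑)*(-4) = -4/9)
I(p, c) = -4 + p
G = 2 (G = -4 + 6 = 2)
T(n, W) = 7 (T(n, W) = 2 - 1*(-5) = 2 + 5 = 7)
b(l) = l²
a(H) = -3 + (-4/9 + H)/(7 + H) (a(H) = -3 + (H - 4/9)/(H + 7) = -3 + (-4/9 + H)/(7 + H))
47*a(b(3)) = 47*((-193 - 18*3²)/(9*(7 + 3²))) = 47*((-193 - 18*9)/(9*(7 + 9))) = 47*((⅑)*(-193 - 162)/16) = 47*((⅑)*(1/16)*(-355)) = 47*(-355/144) = -16685/144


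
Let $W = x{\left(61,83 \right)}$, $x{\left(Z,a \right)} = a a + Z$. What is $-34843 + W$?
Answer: $-27893$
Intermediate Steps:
$x{\left(Z,a \right)} = Z + a^{2}$ ($x{\left(Z,a \right)} = a^{2} + Z = Z + a^{2}$)
$W = 6950$ ($W = 61 + 83^{2} = 61 + 6889 = 6950$)
$-34843 + W = -34843 + 6950 = -27893$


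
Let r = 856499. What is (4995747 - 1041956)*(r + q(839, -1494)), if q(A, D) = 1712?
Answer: 3393186927901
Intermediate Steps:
(4995747 - 1041956)*(r + q(839, -1494)) = (4995747 - 1041956)*(856499 + 1712) = 3953791*858211 = 3393186927901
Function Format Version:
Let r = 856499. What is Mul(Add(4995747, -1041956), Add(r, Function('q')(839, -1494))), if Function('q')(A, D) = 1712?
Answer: 3393186927901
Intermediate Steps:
Mul(Add(4995747, -1041956), Add(r, Function('q')(839, -1494))) = Mul(Add(4995747, -1041956), Add(856499, 1712)) = Mul(3953791, 858211) = 3393186927901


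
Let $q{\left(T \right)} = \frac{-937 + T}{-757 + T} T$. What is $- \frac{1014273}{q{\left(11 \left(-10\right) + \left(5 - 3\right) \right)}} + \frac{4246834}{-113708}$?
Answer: $\frac{551566543169}{71294916} \approx 7736.4$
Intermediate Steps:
$q{\left(T \right)} = \frac{T \left(-937 + T\right)}{-757 + T}$ ($q{\left(T \right)} = \frac{-937 + T}{-757 + T} T = \frac{T \left(-937 + T\right)}{-757 + T}$)
$- \frac{1014273}{q{\left(11 \left(-10\right) + \left(5 - 3\right) \right)}} + \frac{4246834}{-113708} = - \frac{1014273}{\left(11 \left(-10\right) + \left(5 - 3\right)\right) \frac{1}{-757 + \left(11 \left(-10\right) + \left(5 - 3\right)\right)} \left(-937 + \left(11 \left(-10\right) + \left(5 - 3\right)\right)\right)} + \frac{4246834}{-113708} = - \frac{1014273}{\left(-110 + \left(5 - 3\right)\right) \frac{1}{-757 + \left(-110 + \left(5 - 3\right)\right)} \left(-937 + \left(-110 + \left(5 - 3\right)\right)\right)} + 4246834 \left(- \frac{1}{113708}\right) = - \frac{1014273}{\left(-110 + 2\right) \frac{1}{-757 + \left(-110 + 2\right)} \left(-937 + \left(-110 + 2\right)\right)} - \frac{2123417}{56854} = - \frac{1014273}{\left(-108\right) \frac{1}{-757 - 108} \left(-937 - 108\right)} - \frac{2123417}{56854} = - \frac{1014273}{\left(-108\right) \frac{1}{-865} \left(-1045\right)} - \frac{2123417}{56854} = - \frac{1014273}{\left(-108\right) \left(- \frac{1}{865}\right) \left(-1045\right)} - \frac{2123417}{56854} = - \frac{1014273}{- \frac{22572}{173}} - \frac{2123417}{56854} = \left(-1014273\right) \left(- \frac{173}{22572}\right) - \frac{2123417}{56854} = \frac{19496581}{2508} - \frac{2123417}{56854} = \frac{551566543169}{71294916}$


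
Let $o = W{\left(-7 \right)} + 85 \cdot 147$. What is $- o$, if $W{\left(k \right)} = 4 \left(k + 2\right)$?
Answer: $-12475$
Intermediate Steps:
$W{\left(k \right)} = 8 + 4 k$ ($W{\left(k \right)} = 4 \left(2 + k\right) = 8 + 4 k$)
$o = 12475$ ($o = \left(8 + 4 \left(-7\right)\right) + 85 \cdot 147 = \left(8 - 28\right) + 12495 = -20 + 12495 = 12475$)
$- o = \left(-1\right) 12475 = -12475$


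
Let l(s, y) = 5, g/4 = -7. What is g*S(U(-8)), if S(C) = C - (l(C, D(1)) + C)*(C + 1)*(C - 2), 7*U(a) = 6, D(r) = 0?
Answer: -18232/49 ≈ -372.08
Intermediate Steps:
g = -28 (g = 4*(-7) = -28)
U(a) = 6/7 (U(a) = (⅐)*6 = 6/7)
S(C) = C - (1 + C)*(-2 + C)*(5 + C) (S(C) = C - (5 + C)*(C + 1)*(C - 2) = C - (5 + C)*(1 + C)*(-2 + C) = C - (1 + C)*(-2 + C)*(5 + C))
g*S(U(-8)) = -28*(10 - (6/7)³ - 4*(6/7)² + 8*(6/7)) = -28*(10 - 1*216/343 - 4*36/49 + 48/7) = -28*(10 - 216/343 - 144/49 + 48/7) = -28*4558/343 = -18232/49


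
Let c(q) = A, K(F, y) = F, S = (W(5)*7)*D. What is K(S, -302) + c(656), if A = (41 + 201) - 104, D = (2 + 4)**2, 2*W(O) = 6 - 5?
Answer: 264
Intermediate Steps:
W(O) = 1/2 (W(O) = (6 - 5)/2 = (1/2)*1 = 1/2)
D = 36 (D = 6**2 = 36)
A = 138 (A = 242 - 104 = 138)
S = 126 (S = ((1/2)*7)*36 = (7/2)*36 = 126)
c(q) = 138
K(S, -302) + c(656) = 126 + 138 = 264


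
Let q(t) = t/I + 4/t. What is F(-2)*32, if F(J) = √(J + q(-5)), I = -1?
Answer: 32*√55/5 ≈ 47.464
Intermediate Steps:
q(t) = -t + 4/t (q(t) = t/(-1) + 4/t = t*(-1) + 4/t = -t + 4/t)
F(J) = √(21/5 + J) (F(J) = √(J + (-1*(-5) + 4/(-5))) = √(J + (5 + 4*(-⅕))) = √(J + (5 - ⅘)) = √(J + 21/5) = √(21/5 + J))
F(-2)*32 = (√(105 + 25*(-2))/5)*32 = (√(105 - 50)/5)*32 = (√55/5)*32 = 32*√55/5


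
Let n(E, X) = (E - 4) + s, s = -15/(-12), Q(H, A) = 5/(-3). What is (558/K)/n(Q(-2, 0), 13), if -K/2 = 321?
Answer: 1116/5671 ≈ 0.19679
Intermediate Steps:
Q(H, A) = -5/3 (Q(H, A) = 5*(-⅓) = -5/3)
K = -642 (K = -2*321 = -642)
s = 5/4 (s = -15*(-1/12) = 5/4 ≈ 1.2500)
n(E, X) = -11/4 + E (n(E, X) = (E - 4) + 5/4 = (-4 + E) + 5/4 = -11/4 + E)
(558/K)/n(Q(-2, 0), 13) = (558/(-642))/(-11/4 - 5/3) = (558*(-1/642))/(-53/12) = -93/107*(-12/53) = 1116/5671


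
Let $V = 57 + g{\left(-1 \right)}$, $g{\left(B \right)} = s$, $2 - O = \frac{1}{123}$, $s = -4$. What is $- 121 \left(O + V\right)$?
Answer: $- \frac{818444}{123} \approx -6654.0$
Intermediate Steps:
$O = \frac{245}{123}$ ($O = 2 - \frac{1}{123} = \frac{245}{123} \approx 1.9919$)
$g{\left(B \right)} = -4$
$V = 53$ ($V = 57 - 4 = 53$)
$- 121 \left(O + V\right) = - 121 \left(\frac{245}{123} + 53\right) = \left(-121\right) \frac{6764}{123} = - \frac{818444}{123}$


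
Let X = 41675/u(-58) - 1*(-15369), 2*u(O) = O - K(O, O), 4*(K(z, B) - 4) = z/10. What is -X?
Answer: -16944859/1211 ≈ -13992.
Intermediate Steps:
K(z, B) = 4 + z/40 (K(z, B) = 4 + (z/10)/4 = 4 + z/40)
u(O) = -2 + 39*O/80 (u(O) = (O - (4 + O/40))/2 = (O + (-4 - O/40))/2 = (-4 + 39*O/40)/2 = -2 + 39*O/80)
X = 16944859/1211 (X = 41675/(-2 + (39/80)*(-58)) - 1*(-15369) = 41675/(-2 - 1131/40) + 15369 = 41675/(-1211/40) + 15369 = 41675*(-40/1211) + 15369 = -1667000/1211 + 15369 = 16944859/1211 ≈ 13992.)
-X = -1*16944859/1211 = -16944859/1211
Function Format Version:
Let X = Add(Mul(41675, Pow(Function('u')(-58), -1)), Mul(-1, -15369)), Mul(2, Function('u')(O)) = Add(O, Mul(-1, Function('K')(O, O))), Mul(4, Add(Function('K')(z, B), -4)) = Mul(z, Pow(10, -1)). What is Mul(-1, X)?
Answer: Rational(-16944859, 1211) ≈ -13992.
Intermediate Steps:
Function('K')(z, B) = Add(4, Mul(Rational(1, 40), z)) (Function('K')(z, B) = Add(4, Mul(Rational(1, 4), Mul(z, Pow(10, -1)))) = Add(4, Mul(Rational(1, 4), Mul(z, Rational(1, 10)))) = Add(4, Mul(Rational(1, 4), Mul(Rational(1, 10), z))) = Add(4, Mul(Rational(1, 40), z)))
Function('u')(O) = Add(-2, Mul(Rational(39, 80), O)) (Function('u')(O) = Mul(Rational(1, 2), Add(O, Mul(-1, Add(4, Mul(Rational(1, 40), O))))) = Mul(Rational(1, 2), Add(O, Add(-4, Mul(Rational(-1, 40), O)))) = Mul(Rational(1, 2), Add(-4, Mul(Rational(39, 40), O))) = Add(-2, Mul(Rational(39, 80), O)))
X = Rational(16944859, 1211) (X = Add(Mul(41675, Pow(Add(-2, Mul(Rational(39, 80), -58)), -1)), Mul(-1, -15369)) = Add(Mul(41675, Pow(Add(-2, Rational(-1131, 40)), -1)), 15369) = Add(Mul(41675, Pow(Rational(-1211, 40), -1)), 15369) = Add(Mul(41675, Rational(-40, 1211)), 15369) = Add(Rational(-1667000, 1211), 15369) = Rational(16944859, 1211) ≈ 13992.)
Mul(-1, X) = Mul(-1, Rational(16944859, 1211)) = Rational(-16944859, 1211)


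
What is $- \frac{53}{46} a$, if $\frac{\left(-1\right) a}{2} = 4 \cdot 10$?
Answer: $\frac{2120}{23} \approx 92.174$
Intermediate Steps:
$a = -80$ ($a = - 2 \cdot 4 \cdot 10 = \left(-2\right) 40 = -80$)
$- \frac{53}{46} a = - \frac{53}{46} \left(-80\right) = \left(-53\right) \frac{1}{46} \left(-80\right) = \left(- \frac{53}{46}\right) \left(-80\right) = \frac{2120}{23}$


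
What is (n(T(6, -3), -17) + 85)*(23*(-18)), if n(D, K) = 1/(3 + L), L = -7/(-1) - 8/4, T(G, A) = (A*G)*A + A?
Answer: -140967/4 ≈ -35242.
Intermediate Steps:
T(G, A) = A + G*A² (T(G, A) = G*A² + A = A + G*A²)
L = 5 (L = -7*(-1) - 8*¼ = 7 - 2 = 5)
n(D, K) = ⅛ (n(D, K) = 1/(3 + 5) = 1/8 = ⅛)
(n(T(6, -3), -17) + 85)*(23*(-18)) = (⅛ + 85)*(23*(-18)) = (681/8)*(-414) = -140967/4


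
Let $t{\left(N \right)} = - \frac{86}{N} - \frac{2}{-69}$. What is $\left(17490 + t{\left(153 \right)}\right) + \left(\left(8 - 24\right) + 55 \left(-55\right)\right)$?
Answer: $\frac{50844155}{3519} \approx 14448.0$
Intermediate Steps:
$t{\left(N \right)} = \frac{2}{69} - \frac{86}{N}$ ($t{\left(N \right)} = - \frac{86}{N} - - \frac{2}{69} = - \frac{86}{N} + \frac{2}{69} = \frac{2}{69} - \frac{86}{N}$)
$\left(17490 + t{\left(153 \right)}\right) + \left(\left(8 - 24\right) + 55 \left(-55\right)\right) = \left(17490 + \left(\frac{2}{69} - \frac{86}{153}\right)\right) + \left(\left(8 - 24\right) + 55 \left(-55\right)\right) = \left(17490 + \left(\frac{2}{69} - \frac{86}{153}\right)\right) - 3041 = \left(17490 - \frac{1876}{3519}\right) - 3041 = \frac{61545434}{3519} - 3041 = \frac{50844155}{3519}$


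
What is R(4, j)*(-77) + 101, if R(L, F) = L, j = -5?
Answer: -207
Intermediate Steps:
R(4, j)*(-77) + 101 = 4*(-77) + 101 = -308 + 101 = -207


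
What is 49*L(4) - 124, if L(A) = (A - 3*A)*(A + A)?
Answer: -3260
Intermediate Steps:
L(A) = -4*A**2 (L(A) = (-2*A)*(2*A) = -4*A**2)
49*L(4) - 124 = 49*(-4*4**2) - 124 = 49*(-4*16) - 124 = 49*(-64) - 124 = -3136 - 124 = -3260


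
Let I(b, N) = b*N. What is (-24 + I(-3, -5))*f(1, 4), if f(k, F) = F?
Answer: -36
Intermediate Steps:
I(b, N) = N*b
(-24 + I(-3, -5))*f(1, 4) = (-24 - 5*(-3))*4 = (-24 + 15)*4 = -9*4 = -36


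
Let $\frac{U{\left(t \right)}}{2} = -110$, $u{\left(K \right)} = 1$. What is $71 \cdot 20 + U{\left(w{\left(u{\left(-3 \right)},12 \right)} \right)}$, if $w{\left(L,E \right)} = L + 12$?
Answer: $1200$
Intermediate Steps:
$w{\left(L,E \right)} = 12 + L$
$U{\left(t \right)} = -220$ ($U{\left(t \right)} = 2 \left(-110\right) = -220$)
$71 \cdot 20 + U{\left(w{\left(u{\left(-3 \right)},12 \right)} \right)} = 71 \cdot 20 - 220 = 1420 - 220 = 1200$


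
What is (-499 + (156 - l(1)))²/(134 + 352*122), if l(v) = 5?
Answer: 60552/21539 ≈ 2.8113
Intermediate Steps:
(-499 + (156 - l(1)))²/(134 + 352*122) = (-499 + (156 - 1*5))²/(134 + 352*122) = (-499 + (156 - 5))²/(134 + 42944) = (-499 + 151)²/43078 = (-348)²*(1/43078) = 121104*(1/43078) = 60552/21539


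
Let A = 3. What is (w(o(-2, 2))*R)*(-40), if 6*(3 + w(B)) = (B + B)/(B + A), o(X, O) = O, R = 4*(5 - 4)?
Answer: 1376/3 ≈ 458.67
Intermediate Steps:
R = 4 (R = 4*1 = 4)
w(B) = -3 + B/(3*(3 + B)) (w(B) = -3 + ((B + B)/(B + 3))/6 = -3 + ((2*B)/(3 + B))/6 = -3 + (2*B/(3 + B))/6 = -3 + B/(3*(3 + B)))
(w(o(-2, 2))*R)*(-40) = (((-27 - 8*2)/(3*(3 + 2)))*4)*(-40) = (((1/3)*(-27 - 16)/5)*4)*(-40) = (((1/3)*(1/5)*(-43))*4)*(-40) = -43/15*4*(-40) = -172/15*(-40) = 1376/3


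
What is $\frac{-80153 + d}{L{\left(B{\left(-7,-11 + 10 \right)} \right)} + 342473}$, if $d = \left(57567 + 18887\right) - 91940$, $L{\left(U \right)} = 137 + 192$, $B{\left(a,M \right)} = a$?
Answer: $- \frac{95639}{342802} \approx -0.27899$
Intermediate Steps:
$L{\left(U \right)} = 329$
$d = -15486$ ($d = 76454 - 91940 = -15486$)
$\frac{-80153 + d}{L{\left(B{\left(-7,-11 + 10 \right)} \right)} + 342473} = \frac{-80153 - 15486}{329 + 342473} = - \frac{95639}{342802}$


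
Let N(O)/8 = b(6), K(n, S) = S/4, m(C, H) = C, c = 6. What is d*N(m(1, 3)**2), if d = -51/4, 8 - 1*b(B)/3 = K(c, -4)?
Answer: -2754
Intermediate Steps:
K(n, S) = S/4 (K(n, S) = S*(1/4) = S/4)
b(B) = 27 (b(B) = 24 - 3*(-4)/4 = 24 - 3*(-1) = 24 + 3 = 27)
N(O) = 216 (N(O) = 8*27 = 216)
d = -51/4 (d = -51*1/4 = -51/4 ≈ -12.750)
d*N(m(1, 3)**2) = -51/4*216 = -2754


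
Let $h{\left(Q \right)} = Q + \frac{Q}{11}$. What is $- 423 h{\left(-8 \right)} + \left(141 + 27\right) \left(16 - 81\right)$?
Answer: $- \frac{79512}{11} \approx -7228.4$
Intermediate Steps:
$h{\left(Q \right)} = \frac{12 Q}{11}$ ($h{\left(Q \right)} = Q + Q \frac{1}{11} = Q + \frac{Q}{11} = \frac{12 Q}{11}$)
$- 423 h{\left(-8 \right)} + \left(141 + 27\right) \left(16 - 81\right) = - 423 \cdot \frac{12}{11} \left(-8\right) + \left(141 + 27\right) \left(16 - 81\right) = \left(-423\right) \left(- \frac{96}{11}\right) + 168 \left(-65\right) = \frac{40608}{11} - 10920 = - \frac{79512}{11}$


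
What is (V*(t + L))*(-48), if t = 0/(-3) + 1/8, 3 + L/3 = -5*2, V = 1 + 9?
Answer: 18660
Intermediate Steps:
V = 10
L = -39 (L = -9 + 3*(-5*2) = -9 + 3*(-10) = -9 - 30 = -39)
t = ⅛ (t = 0*(-⅓) + 1*(⅛) = 0 + ⅛ = ⅛ ≈ 0.12500)
(V*(t + L))*(-48) = (10*(⅛ - 39))*(-48) = (10*(-311/8))*(-48) = -1555/4*(-48) = 18660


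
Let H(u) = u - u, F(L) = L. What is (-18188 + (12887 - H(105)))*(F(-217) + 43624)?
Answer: -230100507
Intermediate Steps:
H(u) = 0
(-18188 + (12887 - H(105)))*(F(-217) + 43624) = (-18188 + (12887 - 1*0))*(-217 + 43624) = (-18188 + (12887 + 0))*43407 = (-18188 + 12887)*43407 = -5301*43407 = -230100507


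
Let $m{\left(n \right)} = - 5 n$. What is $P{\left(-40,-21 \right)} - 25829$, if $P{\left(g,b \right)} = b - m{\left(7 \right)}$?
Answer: $-25815$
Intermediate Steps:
$P{\left(g,b \right)} = 35 + b$ ($P{\left(g,b \right)} = b - \left(-5\right) 7 = b - -35 = b + 35 = 35 + b$)
$P{\left(-40,-21 \right)} - 25829 = \left(35 - 21\right) - 25829 = 14 - 25829 = -25815$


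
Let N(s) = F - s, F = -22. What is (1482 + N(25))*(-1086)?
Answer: -1558410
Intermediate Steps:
N(s) = -22 - s
(1482 + N(25))*(-1086) = (1482 + (-22 - 1*25))*(-1086) = (1482 + (-22 - 25))*(-1086) = (1482 - 47)*(-1086) = 1435*(-1086) = -1558410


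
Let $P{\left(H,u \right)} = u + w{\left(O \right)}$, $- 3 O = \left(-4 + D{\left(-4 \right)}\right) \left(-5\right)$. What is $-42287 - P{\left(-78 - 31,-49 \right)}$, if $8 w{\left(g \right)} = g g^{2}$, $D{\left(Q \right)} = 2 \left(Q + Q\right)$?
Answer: $- \frac{1015426}{27} \approx -37608.0$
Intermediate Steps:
$D{\left(Q \right)} = 4 Q$ ($D{\left(Q \right)} = 2 \cdot 2 Q = 4 Q$)
$O = - \frac{100}{3}$ ($O = - \frac{\left(-4 + 4 \left(-4\right)\right) \left(-5\right)}{3} = - \frac{\left(-4 - 16\right) \left(-5\right)}{3} = - \frac{\left(-20\right) \left(-5\right)}{3} = \left(- \frac{1}{3}\right) 100 = - \frac{100}{3} \approx -33.333$)
$w{\left(g \right)} = \frac{g^{3}}{8}$ ($w{\left(g \right)} = \frac{g g^{2}}{8} = \frac{g^{3}}{8}$)
$P{\left(H,u \right)} = - \frac{125000}{27} + u$ ($P{\left(H,u \right)} = u + \frac{\left(- \frac{100}{3}\right)^{3}}{8} = u + \frac{1}{8} \left(- \frac{1000000}{27}\right) = u - \frac{125000}{27} = - \frac{125000}{27} + u$)
$-42287 - P{\left(-78 - 31,-49 \right)} = -42287 - \left(- \frac{125000}{27} - 49\right) = -42287 - - \frac{126323}{27} = -42287 + \frac{126323}{27} = - \frac{1015426}{27}$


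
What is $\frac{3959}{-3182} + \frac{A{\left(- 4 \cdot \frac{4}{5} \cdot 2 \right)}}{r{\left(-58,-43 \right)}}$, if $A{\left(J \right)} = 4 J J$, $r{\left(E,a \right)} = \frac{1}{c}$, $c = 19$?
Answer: $\frac{6690189}{2150} \approx 3111.7$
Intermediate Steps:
$r{\left(E,a \right)} = \frac{1}{19}$
$A{\left(J \right)} = 4 J^{2}$
$\frac{3959}{-3182} + \frac{A{\left(- 4 \cdot \frac{4}{5} \cdot 2 \right)}}{r{\left(-58,-43 \right)}} = \frac{3959}{-3182} + 4 \left(- 4 \cdot \frac{4}{5} \cdot 2\right)^{2} \frac{1}{\frac{1}{19}} = 3959 \left(- \frac{1}{3182}\right) + 4 \left(- 4 \cdot 4 \cdot \frac{1}{5} \cdot 2\right)^{2} \cdot 19 = - \frac{107}{86} + 4 \left(\left(-4\right) \frac{4}{5} \cdot 2\right)^{2} \cdot 19 = - \frac{107}{86} + 4 \left(\left(- \frac{16}{5}\right) 2\right)^{2} \cdot 19 = - \frac{107}{86} + 4 \left(- \frac{32}{5}\right)^{2} \cdot 19 = - \frac{107}{86} + 4 \cdot \frac{1024}{25} \cdot 19 = - \frac{107}{86} + \frac{4096}{25} \cdot 19 = - \frac{107}{86} + \frac{77824}{25} = \frac{6690189}{2150}$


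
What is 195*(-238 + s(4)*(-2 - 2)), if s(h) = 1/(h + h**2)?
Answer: -46449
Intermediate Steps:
195*(-238 + s(4)*(-2 - 2)) = 195*(-238 + (1/(4*(1 + 4)))*(-2 - 2)) = 195*(-238 + ((1/4)/5)*(-4)) = 195*(-238 + ((1/4)*(1/5))*(-4)) = 195*(-238 + (1/20)*(-4)) = 195*(-238 - 1/5) = 195*(-1191/5) = -46449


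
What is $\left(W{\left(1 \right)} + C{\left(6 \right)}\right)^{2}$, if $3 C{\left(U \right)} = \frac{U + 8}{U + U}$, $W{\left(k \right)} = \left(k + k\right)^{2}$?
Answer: $\frac{6241}{324} \approx 19.262$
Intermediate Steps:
$W{\left(k \right)} = 4 k^{2}$ ($W{\left(k \right)} = \left(2 k\right)^{2} = 4 k^{2}$)
$C{\left(U \right)} = \frac{8 + U}{6 U}$ ($C{\left(U \right)} = \frac{\left(U + 8\right) \frac{1}{U + U}}{3} = \frac{\left(8 + U\right) \frac{1}{2 U}}{3} = \frac{\frac{1}{2} \frac{1}{U} \left(8 + U\right)}{3} = \frac{8 + U}{6 U}$)
$\left(W{\left(1 \right)} + C{\left(6 \right)}\right)^{2} = \left(4 \cdot 1^{2} + \frac{8 + 6}{6 \cdot 6}\right)^{2} = \left(4 \cdot 1 + \frac{1}{6} \cdot \frac{1}{6} \cdot 14\right)^{2} = \left(4 + \frac{7}{18}\right)^{2} = \left(\frac{79}{18}\right)^{2} = \frac{6241}{324}$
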